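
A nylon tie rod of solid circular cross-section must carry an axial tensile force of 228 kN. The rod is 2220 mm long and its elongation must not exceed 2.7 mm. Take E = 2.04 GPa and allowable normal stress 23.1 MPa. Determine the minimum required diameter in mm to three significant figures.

Required area A ≥ P/σ_allow = 228000/23.1 = 9870 mm².
For a solid circular section, d ≥ √(4A/π) = 112.1 mm.
Elongation limit: A ≥ PL/(Eδ_allow) = 228000·2220/(2040·2.7) = 91900 mm² ⇒ d ≥ 342.1 mm.
The elongation limit governs.

342 mm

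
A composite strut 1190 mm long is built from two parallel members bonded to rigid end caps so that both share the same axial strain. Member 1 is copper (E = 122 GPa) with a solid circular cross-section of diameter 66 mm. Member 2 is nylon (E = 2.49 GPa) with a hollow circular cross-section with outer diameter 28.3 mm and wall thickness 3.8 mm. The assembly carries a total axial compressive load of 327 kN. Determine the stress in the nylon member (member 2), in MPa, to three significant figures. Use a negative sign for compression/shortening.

A_1 = 3421 mm².
A_2 = 292.5 mm².
Equal strain + equilibrium ⇒ each member carries load in proportion to AE: A₁E₁ = 417400000 N, A₂E₂ = 728300 N, ΣAE = 418100000 N.
σ₂ = P·E₂/ΣAE = -327000·2490/418100000 = -1.947 MPa.

-1.95 MPa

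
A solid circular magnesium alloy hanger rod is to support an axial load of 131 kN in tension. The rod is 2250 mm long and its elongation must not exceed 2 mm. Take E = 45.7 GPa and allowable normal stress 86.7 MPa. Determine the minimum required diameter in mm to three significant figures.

Required area A ≥ P/σ_allow = 131000/86.7 = 1511 mm².
For a solid circular section, d ≥ √(4A/π) = 43.86 mm.
Elongation limit: A ≥ PL/(Eδ_allow) = 131000·2250/(45700·2) = 3225 mm² ⇒ d ≥ 64.08 mm.
The elongation limit governs.

64.1 mm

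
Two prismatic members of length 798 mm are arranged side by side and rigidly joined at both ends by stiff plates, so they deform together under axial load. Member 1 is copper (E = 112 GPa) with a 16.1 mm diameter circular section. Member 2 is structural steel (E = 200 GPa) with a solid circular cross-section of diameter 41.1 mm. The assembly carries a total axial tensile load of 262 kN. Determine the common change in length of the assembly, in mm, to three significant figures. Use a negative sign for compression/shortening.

0.726 mm

A_1 = 203.6 mm².
A_2 = 1327 mm².
Equal strain + equilibrium ⇒ each member carries load in proportion to AE: A₁E₁ = 22800000 N, A₂E₂ = 265300000 N, ΣAE = 288100000 N.
δ = PL/ΣAE = 262000·798/288100000 = 0.7256 mm.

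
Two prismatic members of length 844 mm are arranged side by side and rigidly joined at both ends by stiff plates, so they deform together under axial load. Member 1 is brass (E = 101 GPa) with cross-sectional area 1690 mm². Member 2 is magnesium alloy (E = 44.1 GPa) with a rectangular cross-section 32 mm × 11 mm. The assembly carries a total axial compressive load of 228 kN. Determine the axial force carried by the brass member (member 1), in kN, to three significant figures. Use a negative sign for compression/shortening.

A_2 = 352 mm².
Equal strain + equilibrium ⇒ each member carries load in proportion to AE: A₁E₁ = 170700000 N, A₂E₂ = 15520000 N, ΣAE = 186200000 N.
F₁ = P·A₁E₁/ΣAE = -228000·170700000/186200000 = -209000 N.

-209 kN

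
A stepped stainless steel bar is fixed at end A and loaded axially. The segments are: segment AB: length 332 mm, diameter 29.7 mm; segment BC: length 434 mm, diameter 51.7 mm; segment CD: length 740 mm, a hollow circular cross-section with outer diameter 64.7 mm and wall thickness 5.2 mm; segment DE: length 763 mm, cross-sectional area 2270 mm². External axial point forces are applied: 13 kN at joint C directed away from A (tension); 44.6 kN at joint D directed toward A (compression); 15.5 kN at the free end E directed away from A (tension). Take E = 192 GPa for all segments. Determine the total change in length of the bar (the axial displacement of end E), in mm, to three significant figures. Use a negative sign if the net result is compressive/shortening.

-0.146 mm

Internal axial forces (sectioning from the free end, tension +): N_DE = 15.5 kN, N_CD = -29.1 kN, N_BC = -16.1 kN, N_AB = -16.1 kN.
A_AB = 692.8 mm².
A_BC = 2099 mm².
A_CD = 972 mm².
δ_AB = -16100·332/(692.8·192000) = -0.04018 mm
δ_BC = -16100·434/(2099·192000) = -0.01734 mm
δ_CD = -29100·740/(972·192000) = -0.1154 mm
δ_DE = 15500·763/(2270·192000) = 0.02713 mm
δ = Σδ_i = -0.1458 mm.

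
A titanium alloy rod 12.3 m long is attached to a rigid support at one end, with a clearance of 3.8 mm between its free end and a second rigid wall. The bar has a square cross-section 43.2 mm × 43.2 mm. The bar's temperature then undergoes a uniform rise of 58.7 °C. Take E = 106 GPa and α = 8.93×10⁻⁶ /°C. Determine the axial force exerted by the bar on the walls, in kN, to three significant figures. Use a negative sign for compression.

Free thermal expansion αLΔT = 8.93e-6 · 12300 · 58.7 = 6.448 mm.
The walls engage after the gap closes; constrained expansion = 6.448 − 3.8 = 2.648 mm.
The walls impose strain ε = −(2.648)/12300 = -2.1525e-04; σ = Eε = 106000 · -2.1525e-04 = -22.82 MPa.
Wall reaction R = σ·A = -22.82·1866 = -42580 N = -42.58 kN.

-42.6 kN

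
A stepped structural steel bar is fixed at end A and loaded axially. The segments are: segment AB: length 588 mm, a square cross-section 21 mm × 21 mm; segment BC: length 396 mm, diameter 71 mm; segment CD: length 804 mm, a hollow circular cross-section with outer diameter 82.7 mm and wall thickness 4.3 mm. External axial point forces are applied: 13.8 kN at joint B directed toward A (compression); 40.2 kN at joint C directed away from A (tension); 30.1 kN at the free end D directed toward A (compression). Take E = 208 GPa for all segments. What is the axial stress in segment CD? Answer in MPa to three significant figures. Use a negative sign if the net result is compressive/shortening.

-28.4 MPa

Internal axial forces (sectioning from the free end, tension +): N_CD = -30.1 kN, N_BC = 10.1 kN, N_AB = -3.7 kN.
A_CD = 1059 mm².
σ_CD = N_CD/A_CD = -30100/1059 = -28.42 MPa.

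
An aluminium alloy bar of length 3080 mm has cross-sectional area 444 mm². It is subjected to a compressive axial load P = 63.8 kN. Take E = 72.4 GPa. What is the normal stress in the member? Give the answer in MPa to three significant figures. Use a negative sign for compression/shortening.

-144 MPa

σ = N/A = -63800/444 = -143.7 MPa.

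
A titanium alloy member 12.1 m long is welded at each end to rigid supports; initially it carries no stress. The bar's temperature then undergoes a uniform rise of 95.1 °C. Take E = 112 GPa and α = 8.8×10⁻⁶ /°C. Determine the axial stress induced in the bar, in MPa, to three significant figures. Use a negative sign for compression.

-93.7 MPa

Free thermal expansion αLΔT = 8.8e-6 · 12100 · 95.1 = 10.13 mm.
The walls impose strain ε = −(10.13)/12100 = -8.3688e-04; σ = Eε = 112000 · -8.3688e-04 = -93.73 MPa.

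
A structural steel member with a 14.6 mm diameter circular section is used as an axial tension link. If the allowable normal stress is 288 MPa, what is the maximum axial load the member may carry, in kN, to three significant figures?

48.2 kN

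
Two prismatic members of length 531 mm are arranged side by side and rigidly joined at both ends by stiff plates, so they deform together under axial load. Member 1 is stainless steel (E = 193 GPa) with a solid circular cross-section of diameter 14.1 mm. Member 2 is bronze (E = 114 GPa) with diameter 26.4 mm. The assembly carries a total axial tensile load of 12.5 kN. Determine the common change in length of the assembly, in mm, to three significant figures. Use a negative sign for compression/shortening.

0.0717 mm

A_1 = 156.1 mm².
A_2 = 547.4 mm².
Equal strain + equilibrium ⇒ each member carries load in proportion to AE: A₁E₁ = 30140000 N, A₂E₂ = 62400000 N, ΣAE = 92540000 N.
δ = PL/ΣAE = 12500·531/92540000 = 0.07173 mm.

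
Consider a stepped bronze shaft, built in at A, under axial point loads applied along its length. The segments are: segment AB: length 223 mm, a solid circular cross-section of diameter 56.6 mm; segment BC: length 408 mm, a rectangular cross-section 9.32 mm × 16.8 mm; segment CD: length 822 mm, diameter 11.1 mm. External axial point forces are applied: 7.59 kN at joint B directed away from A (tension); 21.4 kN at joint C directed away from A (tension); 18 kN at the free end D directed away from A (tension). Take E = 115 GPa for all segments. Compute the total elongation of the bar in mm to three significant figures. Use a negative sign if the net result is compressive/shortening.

2.26 mm

Internal axial forces (sectioning from the free end, tension +): N_CD = 18 kN, N_BC = 39.4 kN, N_AB = 46.99 kN.
A_AB = 2516 mm².
A_BC = 156.6 mm².
A_CD = 96.77 mm².
δ_AB = 46990·223/(2516·115000) = 0.03622 mm
δ_BC = 39400·408/(156.6·115000) = 0.8928 mm
δ_CD = 18000·822/(96.77·115000) = 1.33 mm
δ = Σδ_i = 2.259 mm.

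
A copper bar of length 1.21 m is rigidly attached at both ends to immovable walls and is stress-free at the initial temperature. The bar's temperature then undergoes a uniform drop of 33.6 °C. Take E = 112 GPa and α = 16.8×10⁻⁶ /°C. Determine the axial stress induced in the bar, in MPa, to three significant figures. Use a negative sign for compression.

63.2 MPa

Free thermal expansion αLΔT = 16.8e-6 · 1210 · -33.6 = -0.683 mm.
The walls impose strain ε = −(-0.683)/1210 = 5.6448e-04; σ = Eε = 112000 · 5.6448e-04 = 63.22 MPa.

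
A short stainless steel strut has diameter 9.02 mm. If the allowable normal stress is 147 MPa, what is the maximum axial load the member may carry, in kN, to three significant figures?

9.39 kN

A = 63.9 mm².
P_max = σ_allow · A = 147 · 63.9 = 9393 N = 9.393 kN.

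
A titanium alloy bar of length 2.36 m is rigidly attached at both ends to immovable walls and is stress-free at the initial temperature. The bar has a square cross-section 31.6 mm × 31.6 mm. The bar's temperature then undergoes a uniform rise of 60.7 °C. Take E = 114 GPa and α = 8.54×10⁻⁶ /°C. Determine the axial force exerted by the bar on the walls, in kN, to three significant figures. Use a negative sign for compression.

Free thermal expansion αLΔT = 8.54e-6 · 2360 · 60.7 = 1.223 mm.
The walls impose strain ε = −(1.223)/2360 = -5.1838e-04; σ = Eε = 114000 · -5.1838e-04 = -59.1 MPa.
Wall reaction R = σ·A = -59.1·998.6 = -59010 N = -59.01 kN.

-59.0 kN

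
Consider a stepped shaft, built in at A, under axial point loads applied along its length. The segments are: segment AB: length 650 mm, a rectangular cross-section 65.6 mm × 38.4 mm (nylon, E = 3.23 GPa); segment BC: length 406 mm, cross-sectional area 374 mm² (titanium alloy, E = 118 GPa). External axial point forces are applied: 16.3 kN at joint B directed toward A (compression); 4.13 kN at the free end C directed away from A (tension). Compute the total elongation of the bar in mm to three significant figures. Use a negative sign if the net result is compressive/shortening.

Internal axial forces (sectioning from the free end, tension +): N_BC = 4.13 kN, N_AB = -12.17 kN.
A_AB = 2519 mm².
δ_AB = -12170·650/(2519·3230) = -0.9722 mm
δ_BC = 4130·406/(374·118000) = 0.03799 mm
δ = Σδ_i = -0.9342 mm.

-0.934 mm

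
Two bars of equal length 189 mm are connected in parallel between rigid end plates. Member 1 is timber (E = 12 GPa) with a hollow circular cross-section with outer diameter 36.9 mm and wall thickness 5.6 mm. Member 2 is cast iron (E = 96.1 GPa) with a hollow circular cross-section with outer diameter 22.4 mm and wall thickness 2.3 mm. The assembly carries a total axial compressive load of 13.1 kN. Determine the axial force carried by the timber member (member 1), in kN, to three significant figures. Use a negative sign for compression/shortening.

-4.21 kN

A_1 = 550.7 mm².
A_2 = 145.2 mm².
Equal strain + equilibrium ⇒ each member carries load in proportion to AE: A₁E₁ = 6608000 N, A₂E₂ = 13960000 N, ΣAE = 20570000 N.
F₁ = P·A₁E₁/ΣAE = -13100·6608000/20570000 = -4209 N.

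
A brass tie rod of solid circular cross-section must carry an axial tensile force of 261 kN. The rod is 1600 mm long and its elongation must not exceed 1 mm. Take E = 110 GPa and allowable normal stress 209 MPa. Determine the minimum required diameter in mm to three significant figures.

69.5 mm

Required area A ≥ P/σ_allow = 261000/209 = 1249 mm².
For a solid circular section, d ≥ √(4A/π) = 39.88 mm.
Elongation limit: A ≥ PL/(Eδ_allow) = 261000·1600/(110000·1) = 3796 mm² ⇒ d ≥ 69.52 mm.
The elongation limit governs.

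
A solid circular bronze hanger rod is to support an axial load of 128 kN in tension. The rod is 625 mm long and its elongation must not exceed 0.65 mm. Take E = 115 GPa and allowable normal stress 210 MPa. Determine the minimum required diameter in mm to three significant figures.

Required area A ≥ P/σ_allow = 128000/210 = 609.5 mm².
For a solid circular section, d ≥ √(4A/π) = 27.86 mm.
Elongation limit: A ≥ PL/(Eδ_allow) = 128000·625/(115000·0.65) = 1070 mm² ⇒ d ≥ 36.91 mm.
The elongation limit governs.

36.9 mm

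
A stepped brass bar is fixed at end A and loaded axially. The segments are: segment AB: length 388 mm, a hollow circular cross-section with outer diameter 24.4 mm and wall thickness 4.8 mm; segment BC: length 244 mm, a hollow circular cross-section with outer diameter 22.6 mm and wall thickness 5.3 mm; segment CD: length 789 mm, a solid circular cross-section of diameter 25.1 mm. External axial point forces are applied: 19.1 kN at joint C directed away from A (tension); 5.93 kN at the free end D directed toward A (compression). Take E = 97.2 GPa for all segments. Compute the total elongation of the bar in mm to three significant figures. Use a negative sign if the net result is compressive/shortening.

Internal axial forces (sectioning from the free end, tension +): N_CD = -5.93 kN, N_BC = 13.17 kN, N_AB = 13.17 kN.
A_AB = 295.6 mm².
A_BC = 288.1 mm².
A_CD = 494.8 mm².
δ_AB = 13170·388/(295.6·97200) = 0.1779 mm
δ_BC = 13170·244/(288.1·97200) = 0.1148 mm
δ_CD = -5930·789/(494.8·97200) = -0.09728 mm
δ = Σδ_i = 0.1954 mm.

0.195 mm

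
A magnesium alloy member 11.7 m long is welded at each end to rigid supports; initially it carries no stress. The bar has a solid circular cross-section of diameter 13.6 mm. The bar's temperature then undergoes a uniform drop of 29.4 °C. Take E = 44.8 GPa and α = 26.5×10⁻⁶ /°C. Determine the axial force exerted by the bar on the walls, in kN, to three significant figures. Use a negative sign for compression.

5.07 kN

Free thermal expansion αLΔT = 26.5e-6 · 11700 · -29.4 = -9.115 mm.
The walls impose strain ε = −(-9.115)/11700 = 7.7910e-04; σ = Eε = 44800 · 7.7910e-04 = 34.9 MPa.
Wall reaction R = σ·A = 34.9·145.3 = 5070 N = 5.07 kN.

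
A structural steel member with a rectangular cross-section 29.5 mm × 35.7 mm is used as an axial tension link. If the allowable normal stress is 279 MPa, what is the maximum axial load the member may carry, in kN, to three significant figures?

294 kN

A = 1053 mm².
P_max = σ_allow · A = 279 · 1053 = 293800 N = 293.8 kN.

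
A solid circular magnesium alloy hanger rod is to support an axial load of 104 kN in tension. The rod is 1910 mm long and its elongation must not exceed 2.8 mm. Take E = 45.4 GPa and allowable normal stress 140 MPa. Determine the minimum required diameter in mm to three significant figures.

Required area A ≥ P/σ_allow = 104000/140 = 742.9 mm².
For a solid circular section, d ≥ √(4A/π) = 30.75 mm.
Elongation limit: A ≥ PL/(Eδ_allow) = 104000·1910/(45400·2.8) = 1563 mm² ⇒ d ≥ 44.6 mm.
The elongation limit governs.

44.6 mm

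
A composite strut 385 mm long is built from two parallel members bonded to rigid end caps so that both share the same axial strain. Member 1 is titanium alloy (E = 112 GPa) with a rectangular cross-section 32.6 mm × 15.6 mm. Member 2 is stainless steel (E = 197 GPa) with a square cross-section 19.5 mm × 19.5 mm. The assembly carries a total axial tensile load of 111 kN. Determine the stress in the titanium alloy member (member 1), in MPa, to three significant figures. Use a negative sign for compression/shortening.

94.3 MPa

A_1 = 508.6 mm².
A_2 = 380.2 mm².
Equal strain + equilibrium ⇒ each member carries load in proportion to AE: A₁E₁ = 56960000 N, A₂E₂ = 74910000 N, ΣAE = 131900000 N.
σ₁ = P·E₁/ΣAE = 111000·112000/131900000 = 94.28 MPa.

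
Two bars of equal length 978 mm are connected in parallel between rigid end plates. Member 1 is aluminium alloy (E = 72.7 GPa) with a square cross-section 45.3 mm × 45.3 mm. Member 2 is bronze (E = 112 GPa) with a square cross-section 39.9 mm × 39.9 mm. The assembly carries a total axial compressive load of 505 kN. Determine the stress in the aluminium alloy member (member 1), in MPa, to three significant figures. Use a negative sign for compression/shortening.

-112 MPa

A_1 = 2052 mm².
A_2 = 1592 mm².
Equal strain + equilibrium ⇒ each member carries load in proportion to AE: A₁E₁ = 149200000 N, A₂E₂ = 178300000 N, ΣAE = 327500000 N.
σ₁ = P·E₁/ΣAE = -505000·72700/327500000 = -112.1 MPa.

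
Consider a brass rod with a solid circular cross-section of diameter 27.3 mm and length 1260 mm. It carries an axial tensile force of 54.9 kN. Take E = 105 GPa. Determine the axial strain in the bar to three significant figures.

A = 585.3 mm².
σ = N/A = 93.79 MPa; ε = σ/E = 93.79/105000 = 8.932e-04.

8.93e-04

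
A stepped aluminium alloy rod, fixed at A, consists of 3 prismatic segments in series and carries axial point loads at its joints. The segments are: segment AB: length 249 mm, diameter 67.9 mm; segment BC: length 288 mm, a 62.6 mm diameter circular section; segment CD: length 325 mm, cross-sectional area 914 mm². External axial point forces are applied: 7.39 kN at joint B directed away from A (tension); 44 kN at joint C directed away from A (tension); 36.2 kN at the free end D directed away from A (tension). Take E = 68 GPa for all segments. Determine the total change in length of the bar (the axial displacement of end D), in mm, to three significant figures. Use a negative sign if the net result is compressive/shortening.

0.388 mm

Internal axial forces (sectioning from the free end, tension +): N_CD = 36.2 kN, N_BC = 80.2 kN, N_AB = 87.59 kN.
A_AB = 3621 mm².
A_BC = 3078 mm².
δ_AB = 87590·249/(3621·68000) = 0.08858 mm
δ_BC = 80200·288/(3078·68000) = 0.1104 mm
δ_CD = 36200·325/(914·68000) = 0.1893 mm
δ = Σδ_i = 0.3882 mm.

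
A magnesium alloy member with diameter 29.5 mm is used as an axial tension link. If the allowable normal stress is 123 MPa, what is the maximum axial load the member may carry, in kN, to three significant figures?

84.1 kN

A = 683.5 mm².
P_max = σ_allow · A = 123 · 683.5 = 84070 N = 84.07 kN.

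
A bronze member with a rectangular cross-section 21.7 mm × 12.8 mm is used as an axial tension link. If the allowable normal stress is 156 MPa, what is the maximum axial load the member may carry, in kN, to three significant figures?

43.3 kN

A = 277.8 mm².
P_max = σ_allow · A = 156 · 277.8 = 43330 N = 43.33 kN.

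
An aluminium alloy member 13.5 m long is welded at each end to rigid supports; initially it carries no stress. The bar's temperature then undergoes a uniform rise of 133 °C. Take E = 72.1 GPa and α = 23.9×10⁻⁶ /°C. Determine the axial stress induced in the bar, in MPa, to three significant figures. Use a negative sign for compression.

Free thermal expansion αLΔT = 23.9e-6 · 13500 · 133 = 42.91 mm.
The walls impose strain ε = −(42.91)/13500 = -3.1787e-03; σ = Eε = 72100 · -3.1787e-03 = -229.2 MPa.

-229 MPa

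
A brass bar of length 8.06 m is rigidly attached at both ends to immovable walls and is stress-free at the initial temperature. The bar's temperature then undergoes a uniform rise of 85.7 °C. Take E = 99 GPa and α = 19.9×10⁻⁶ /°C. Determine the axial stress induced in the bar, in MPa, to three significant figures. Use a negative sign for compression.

-169 MPa

Free thermal expansion αLΔT = 19.9e-6 · 8060 · 85.7 = 13.75 mm.
The walls impose strain ε = −(13.75)/8060 = -1.7054e-03; σ = Eε = 99000 · -1.7054e-03 = -168.8 MPa.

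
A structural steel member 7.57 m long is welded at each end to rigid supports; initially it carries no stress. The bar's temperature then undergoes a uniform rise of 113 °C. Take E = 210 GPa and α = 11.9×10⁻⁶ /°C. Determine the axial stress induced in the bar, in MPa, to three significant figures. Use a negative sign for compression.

-282 MPa

Free thermal expansion αLΔT = 11.9e-6 · 7570 · 113 = 10.18 mm.
The walls impose strain ε = −(10.18)/7570 = -1.3447e-03; σ = Eε = 210000 · -1.3447e-03 = -282.4 MPa.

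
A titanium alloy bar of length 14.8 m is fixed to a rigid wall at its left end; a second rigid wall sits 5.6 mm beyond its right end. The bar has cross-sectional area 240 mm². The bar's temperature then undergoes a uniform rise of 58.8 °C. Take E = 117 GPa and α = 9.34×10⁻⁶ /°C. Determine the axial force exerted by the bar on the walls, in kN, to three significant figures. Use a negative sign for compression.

-4.80 kN

Free thermal expansion αLΔT = 9.34e-6 · 14800 · 58.8 = 8.128 mm.
The walls engage after the gap closes; constrained expansion = 8.128 − 5.6 = 2.528 mm.
The walls impose strain ε = −(2.528)/14800 = -1.7081e-04; σ = Eε = 117000 · -1.7081e-04 = -19.99 MPa.
Wall reaction R = σ·A = -19.99·240 = -4796 N = -4.796 kN.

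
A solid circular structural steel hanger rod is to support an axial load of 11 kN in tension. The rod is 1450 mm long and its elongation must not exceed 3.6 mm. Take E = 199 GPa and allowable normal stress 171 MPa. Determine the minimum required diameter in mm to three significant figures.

9.05 mm

Required area A ≥ P/σ_allow = 11000/171 = 64.33 mm².
For a solid circular section, d ≥ √(4A/π) = 9.05 mm.
Elongation limit: A ≥ PL/(Eδ_allow) = 11000·1450/(199000·3.6) = 22.26 mm² ⇒ d ≥ 5.324 mm.
The stress limit governs.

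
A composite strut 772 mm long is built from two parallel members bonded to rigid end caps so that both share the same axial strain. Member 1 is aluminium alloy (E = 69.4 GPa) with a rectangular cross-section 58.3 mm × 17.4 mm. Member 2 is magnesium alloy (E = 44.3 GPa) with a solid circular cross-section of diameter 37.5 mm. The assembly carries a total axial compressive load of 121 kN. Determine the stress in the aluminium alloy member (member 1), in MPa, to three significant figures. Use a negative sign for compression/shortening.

-70.4 MPa

A_1 = 1014 mm².
A_2 = 1104 mm².
Equal strain + equilibrium ⇒ each member carries load in proportion to AE: A₁E₁ = 70400000 N, A₂E₂ = 48930000 N, ΣAE = 119300000 N.
σ₁ = P·E₁/ΣAE = -121000·69400/119300000 = -70.37 MPa.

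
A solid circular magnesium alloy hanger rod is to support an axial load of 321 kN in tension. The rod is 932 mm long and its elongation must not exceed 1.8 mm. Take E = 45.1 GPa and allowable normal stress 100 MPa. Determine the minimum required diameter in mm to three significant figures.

Required area A ≥ P/σ_allow = 321000/100 = 3210 mm².
For a solid circular section, d ≥ √(4A/π) = 63.93 mm.
Elongation limit: A ≥ PL/(Eδ_allow) = 321000·932/(45100·1.8) = 3685 mm² ⇒ d ≥ 68.5 mm.
The elongation limit governs.

68.5 mm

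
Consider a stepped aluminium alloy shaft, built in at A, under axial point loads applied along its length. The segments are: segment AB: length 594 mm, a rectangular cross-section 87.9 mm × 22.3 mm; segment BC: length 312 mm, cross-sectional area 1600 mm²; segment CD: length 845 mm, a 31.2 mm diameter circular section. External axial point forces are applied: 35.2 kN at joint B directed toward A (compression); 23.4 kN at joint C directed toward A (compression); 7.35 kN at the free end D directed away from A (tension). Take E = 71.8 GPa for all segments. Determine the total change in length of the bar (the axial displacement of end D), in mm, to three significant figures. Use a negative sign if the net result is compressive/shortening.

Internal axial forces (sectioning from the free end, tension +): N_CD = 7.35 kN, N_BC = -16.05 kN, N_AB = -51.25 kN.
A_AB = 1960 mm².
A_CD = 764.5 mm².
δ_AB = -51250·594/(1960·71800) = -0.2163 mm
δ_BC = -16050·312/(1600·71800) = -0.04359 mm
δ_CD = 7350·845/(764.5·71800) = 0.1131 mm
δ = Σδ_i = -0.1468 mm.

-0.147 mm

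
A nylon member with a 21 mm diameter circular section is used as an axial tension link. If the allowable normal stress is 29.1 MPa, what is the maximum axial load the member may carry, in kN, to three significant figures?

A = 346.4 mm².
P_max = σ_allow · A = 29.1 · 346.4 = 10080 N = 10.08 kN.

10.1 kN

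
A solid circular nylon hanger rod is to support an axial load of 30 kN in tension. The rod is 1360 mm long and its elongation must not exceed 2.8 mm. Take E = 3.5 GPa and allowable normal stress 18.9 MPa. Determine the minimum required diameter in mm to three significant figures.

72.8 mm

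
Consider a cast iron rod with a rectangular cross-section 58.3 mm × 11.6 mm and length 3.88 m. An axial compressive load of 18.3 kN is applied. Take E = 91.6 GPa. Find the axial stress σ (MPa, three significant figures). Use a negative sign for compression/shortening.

-27.1 MPa

A = 676.3 mm².
σ = N/A = -18300/676.3 = -27.06 MPa.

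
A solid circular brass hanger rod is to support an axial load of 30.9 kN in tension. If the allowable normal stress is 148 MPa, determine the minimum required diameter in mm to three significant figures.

Required area A ≥ P/σ_allow = 30900/148 = 208.8 mm².
For a solid circular section, d ≥ √(4A/π) = 16.3 mm.

16.3 mm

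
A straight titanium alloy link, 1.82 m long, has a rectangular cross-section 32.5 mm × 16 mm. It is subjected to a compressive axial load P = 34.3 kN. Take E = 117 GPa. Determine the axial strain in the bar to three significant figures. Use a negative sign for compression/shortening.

-5.64e-04

A = 520 mm².
σ = N/A = -65.96 MPa; ε = σ/E = -65.96/117000 = -5.638e-04.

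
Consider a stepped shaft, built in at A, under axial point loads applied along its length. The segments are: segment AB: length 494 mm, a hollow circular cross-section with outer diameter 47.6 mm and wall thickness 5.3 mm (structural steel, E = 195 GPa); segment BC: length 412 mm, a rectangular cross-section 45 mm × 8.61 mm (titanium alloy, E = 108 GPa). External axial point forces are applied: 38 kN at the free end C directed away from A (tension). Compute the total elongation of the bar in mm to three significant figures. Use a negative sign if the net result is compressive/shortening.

Internal axial forces (sectioning from the free end, tension +): N_BC = 38 kN, N_AB = 38 kN.
A_AB = 704.3 mm².
A_BC = 387.4 mm².
δ_AB = 38000·494/(704.3·195000) = 0.1367 mm
δ_BC = 38000·412/(387.4·108000) = 0.3741 mm
δ = Σδ_i = 0.5108 mm.

0.511 mm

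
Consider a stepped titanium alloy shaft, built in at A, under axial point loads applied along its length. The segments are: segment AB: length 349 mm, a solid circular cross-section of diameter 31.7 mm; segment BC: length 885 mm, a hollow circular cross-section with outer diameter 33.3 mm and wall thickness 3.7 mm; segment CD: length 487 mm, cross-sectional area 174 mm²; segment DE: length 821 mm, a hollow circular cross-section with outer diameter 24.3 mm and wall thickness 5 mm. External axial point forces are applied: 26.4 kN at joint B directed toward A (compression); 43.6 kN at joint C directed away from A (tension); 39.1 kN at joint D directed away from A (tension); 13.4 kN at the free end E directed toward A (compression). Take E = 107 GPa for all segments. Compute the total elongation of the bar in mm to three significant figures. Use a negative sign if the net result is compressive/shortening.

2.18 mm

Internal axial forces (sectioning from the free end, tension +): N_DE = -13.4 kN, N_CD = 25.7 kN, N_BC = 69.3 kN, N_AB = 42.9 kN.
A_AB = 789.2 mm².
A_BC = 344.1 mm².
A_DE = 303.2 mm².
δ_AB = 42900·349/(789.2·107000) = 0.1773 mm
δ_BC = 69300·885/(344.1·107000) = 1.666 mm
δ_CD = 25700·487/(174·107000) = 0.6722 mm
δ_DE = -13400·821/(303.2·107000) = -0.3391 mm
δ = Σδ_i = 2.176 mm.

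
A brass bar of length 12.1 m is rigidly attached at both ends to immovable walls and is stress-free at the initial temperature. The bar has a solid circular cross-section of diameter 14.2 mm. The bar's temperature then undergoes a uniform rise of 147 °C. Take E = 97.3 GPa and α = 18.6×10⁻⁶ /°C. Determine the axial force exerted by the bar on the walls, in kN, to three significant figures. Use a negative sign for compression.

Free thermal expansion αLΔT = 18.6e-6 · 12100 · 147 = 33.08 mm.
The walls impose strain ε = −(33.08)/12100 = -2.7342e-03; σ = Eε = 97300 · -2.7342e-03 = -266 MPa.
Wall reaction R = σ·A = -266·158.4 = -42130 N = -42.13 kN.

-42.1 kN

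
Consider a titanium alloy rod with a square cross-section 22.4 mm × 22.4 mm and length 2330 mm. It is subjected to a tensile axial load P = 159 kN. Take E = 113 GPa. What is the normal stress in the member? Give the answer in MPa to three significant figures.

A = 501.8 mm².
σ = N/A = 159000/501.8 = 316.9 MPa.

317 MPa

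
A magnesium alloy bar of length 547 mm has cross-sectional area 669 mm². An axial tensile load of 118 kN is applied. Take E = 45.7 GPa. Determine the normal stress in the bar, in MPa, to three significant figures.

σ = N/A = 118000/669 = 176.4 MPa.

176 MPa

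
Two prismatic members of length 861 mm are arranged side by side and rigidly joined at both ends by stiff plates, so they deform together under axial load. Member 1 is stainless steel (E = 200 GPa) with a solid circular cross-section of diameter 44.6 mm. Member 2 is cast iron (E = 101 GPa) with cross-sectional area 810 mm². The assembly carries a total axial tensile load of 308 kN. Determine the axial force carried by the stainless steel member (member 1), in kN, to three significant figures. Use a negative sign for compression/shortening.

244 kN

A_1 = 1562 mm².
Equal strain + equilibrium ⇒ each member carries load in proportion to AE: A₁E₁ = 312500000 N, A₂E₂ = 81810000 N, ΣAE = 394300000 N.
F₁ = P·A₁E₁/ΣAE = 308000·312500000/394300000 = 244100 N.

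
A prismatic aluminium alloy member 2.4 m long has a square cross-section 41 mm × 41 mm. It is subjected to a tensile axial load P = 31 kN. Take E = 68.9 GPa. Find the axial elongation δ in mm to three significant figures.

0.642 mm

A = 1681 mm².
δ_mech = NL/(AE) = 31000·2400/(1681·68900) = 0.6424 mm.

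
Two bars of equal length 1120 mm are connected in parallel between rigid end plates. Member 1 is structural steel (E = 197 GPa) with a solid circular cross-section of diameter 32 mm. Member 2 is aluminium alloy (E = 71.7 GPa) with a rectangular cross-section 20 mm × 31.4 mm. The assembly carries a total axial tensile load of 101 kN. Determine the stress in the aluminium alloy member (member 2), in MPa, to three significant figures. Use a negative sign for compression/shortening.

35.6 MPa

A_1 = 804.2 mm².
A_2 = 628 mm².
Equal strain + equilibrium ⇒ each member carries load in proportion to AE: A₁E₁ = 158400000 N, A₂E₂ = 45030000 N, ΣAE = 203500000 N.
σ₂ = P·E₂/ΣAE = 101000·71700/203500000 = 35.59 MPa.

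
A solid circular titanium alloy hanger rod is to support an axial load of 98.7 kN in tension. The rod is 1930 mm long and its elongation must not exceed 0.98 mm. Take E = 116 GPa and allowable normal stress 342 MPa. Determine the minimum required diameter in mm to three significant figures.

46.2 mm

Required area A ≥ P/σ_allow = 98700/342 = 288.6 mm².
For a solid circular section, d ≥ √(4A/π) = 19.17 mm.
Elongation limit: A ≥ PL/(Eδ_allow) = 98700·1930/(116000·0.98) = 1676 mm² ⇒ d ≥ 46.19 mm.
The elongation limit governs.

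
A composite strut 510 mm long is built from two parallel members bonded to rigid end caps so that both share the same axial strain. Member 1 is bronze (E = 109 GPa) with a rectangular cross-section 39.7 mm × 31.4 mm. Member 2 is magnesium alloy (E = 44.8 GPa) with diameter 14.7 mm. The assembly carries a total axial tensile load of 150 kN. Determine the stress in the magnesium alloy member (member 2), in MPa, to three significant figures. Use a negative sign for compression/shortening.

46.8 MPa

A_1 = 1247 mm².
A_2 = 169.7 mm².
Equal strain + equilibrium ⇒ each member carries load in proportion to AE: A₁E₁ = 135900000 N, A₂E₂ = 7603000 N, ΣAE = 143500000 N.
σ₂ = P·E₂/ΣAE = 150000·44800/143500000 = 46.84 MPa.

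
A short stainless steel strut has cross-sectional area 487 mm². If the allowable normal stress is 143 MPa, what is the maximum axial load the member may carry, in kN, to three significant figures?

69.6 kN

P_max = σ_allow · A = 143 · 487 = 69640 N = 69.64 kN.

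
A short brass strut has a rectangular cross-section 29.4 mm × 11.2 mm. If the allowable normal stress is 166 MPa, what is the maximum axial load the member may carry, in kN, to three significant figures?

A = 329.3 mm².
P_max = σ_allow · A = 166 · 329.3 = 54660 N = 54.66 kN.

54.7 kN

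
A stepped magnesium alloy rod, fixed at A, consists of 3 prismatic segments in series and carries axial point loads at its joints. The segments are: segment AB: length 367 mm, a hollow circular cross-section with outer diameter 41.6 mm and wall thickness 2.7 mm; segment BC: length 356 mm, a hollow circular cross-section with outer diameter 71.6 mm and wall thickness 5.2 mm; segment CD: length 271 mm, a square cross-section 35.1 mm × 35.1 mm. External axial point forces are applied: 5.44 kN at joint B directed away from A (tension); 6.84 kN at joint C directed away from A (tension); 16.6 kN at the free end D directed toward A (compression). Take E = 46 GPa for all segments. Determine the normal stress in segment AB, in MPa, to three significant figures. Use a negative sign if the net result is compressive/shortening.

Internal axial forces (sectioning from the free end, tension +): N_CD = -16.6 kN, N_BC = -9.76 kN, N_AB = -4.32 kN.
A_AB = 330 mm².
σ_AB = N_AB/A_AB = -4320/330 = -13.09 MPa.

-13.1 MPa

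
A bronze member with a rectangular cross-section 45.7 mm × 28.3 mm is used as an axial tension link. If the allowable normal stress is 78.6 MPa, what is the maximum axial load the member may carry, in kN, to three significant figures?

102 kN

A = 1293 mm².
P_max = σ_allow · A = 78.6 · 1293 = 101700 N = 101.7 kN.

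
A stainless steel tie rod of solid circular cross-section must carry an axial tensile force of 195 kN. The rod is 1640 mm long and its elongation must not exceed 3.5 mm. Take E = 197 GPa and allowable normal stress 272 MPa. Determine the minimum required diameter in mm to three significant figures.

Required area A ≥ P/σ_allow = 195000/272 = 716.9 mm².
For a solid circular section, d ≥ √(4A/π) = 30.21 mm.
Elongation limit: A ≥ PL/(Eδ_allow) = 195000·1640/(197000·3.5) = 463.8 mm² ⇒ d ≥ 24.3 mm.
The stress limit governs.

30.2 mm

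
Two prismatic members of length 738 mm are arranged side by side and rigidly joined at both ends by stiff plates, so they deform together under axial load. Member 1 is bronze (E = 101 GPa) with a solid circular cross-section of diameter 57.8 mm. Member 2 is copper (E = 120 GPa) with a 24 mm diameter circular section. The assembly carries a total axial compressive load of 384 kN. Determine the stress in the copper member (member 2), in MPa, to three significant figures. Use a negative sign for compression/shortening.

-144 MPa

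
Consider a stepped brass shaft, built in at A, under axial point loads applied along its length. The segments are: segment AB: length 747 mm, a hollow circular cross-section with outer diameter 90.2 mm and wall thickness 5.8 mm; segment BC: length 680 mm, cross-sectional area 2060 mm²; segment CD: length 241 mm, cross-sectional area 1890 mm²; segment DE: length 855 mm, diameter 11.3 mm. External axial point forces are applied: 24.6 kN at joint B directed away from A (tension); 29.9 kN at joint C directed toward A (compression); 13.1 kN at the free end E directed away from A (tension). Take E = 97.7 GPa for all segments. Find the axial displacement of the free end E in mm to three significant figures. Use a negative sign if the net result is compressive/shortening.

Internal axial forces (sectioning from the free end, tension +): N_DE = 13.1 kN, N_CD = 13.1 kN, N_BC = -16.8 kN, N_AB = 7.8 kN.
A_AB = 1538 mm².
A_DE = 100.3 mm².
δ_AB = 7800·747/(1538·97700) = 0.03878 mm
δ_BC = -16800·680/(2060·97700) = -0.05676 mm
δ_CD = 13100·241/(1890·97700) = 0.0171 mm
δ_DE = 13100·855/(100.3·97700) = 1.143 mm
δ = Σδ_i = 1.142 mm.

1.14 mm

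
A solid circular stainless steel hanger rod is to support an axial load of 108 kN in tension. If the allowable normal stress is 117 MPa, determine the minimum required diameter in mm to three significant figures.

34.3 mm

Required area A ≥ P/σ_allow = 108000/117 = 923.1 mm².
For a solid circular section, d ≥ √(4A/π) = 34.28 mm.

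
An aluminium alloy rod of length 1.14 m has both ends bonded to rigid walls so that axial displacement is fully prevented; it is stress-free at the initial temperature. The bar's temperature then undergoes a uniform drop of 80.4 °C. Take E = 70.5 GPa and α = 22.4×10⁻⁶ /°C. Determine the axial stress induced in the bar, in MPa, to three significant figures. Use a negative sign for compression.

127 MPa

Free thermal expansion αLΔT = 22.4e-6 · 1140 · -80.4 = -2.053 mm.
The walls impose strain ε = −(-2.053)/1140 = 1.8010e-03; σ = Eε = 70500 · 1.8010e-03 = 127 MPa.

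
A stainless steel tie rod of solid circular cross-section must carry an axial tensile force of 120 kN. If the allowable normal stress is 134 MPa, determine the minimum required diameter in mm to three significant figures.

33.8 mm

Required area A ≥ P/σ_allow = 120000/134 = 895.5 mm².
For a solid circular section, d ≥ √(4A/π) = 33.77 mm.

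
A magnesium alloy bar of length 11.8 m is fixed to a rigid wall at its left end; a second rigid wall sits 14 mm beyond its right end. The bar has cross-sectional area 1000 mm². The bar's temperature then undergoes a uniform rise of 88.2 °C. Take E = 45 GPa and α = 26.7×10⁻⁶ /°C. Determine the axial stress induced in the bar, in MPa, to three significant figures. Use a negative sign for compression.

Free thermal expansion αLΔT = 26.7e-6 · 11800 · 88.2 = 27.79 mm.
The walls engage after the gap closes; constrained expansion = 27.79 − 14 = 13.79 mm.
The walls impose strain ε = −(13.79)/11800 = -1.1685e-03; σ = Eε = 45000 · -1.1685e-03 = -52.58 MPa.

-52.6 MPa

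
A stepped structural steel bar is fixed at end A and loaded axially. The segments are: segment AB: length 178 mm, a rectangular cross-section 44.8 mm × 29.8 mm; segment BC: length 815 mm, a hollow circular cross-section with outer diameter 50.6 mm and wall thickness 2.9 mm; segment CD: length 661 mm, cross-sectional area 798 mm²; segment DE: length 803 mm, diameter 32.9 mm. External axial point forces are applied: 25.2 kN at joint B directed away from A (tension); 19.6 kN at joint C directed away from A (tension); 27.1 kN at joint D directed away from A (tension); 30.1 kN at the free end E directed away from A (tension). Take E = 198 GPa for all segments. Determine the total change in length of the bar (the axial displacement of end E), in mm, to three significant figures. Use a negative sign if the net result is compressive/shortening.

Internal axial forces (sectioning from the free end, tension +): N_DE = 30.1 kN, N_CD = 57.2 kN, N_BC = 76.8 kN, N_AB = 102 kN.
A_AB = 1335 mm².
A_BC = 434.6 mm².
A_DE = 850.1 mm².
δ_AB = 102000·178/(1335·198000) = 0.06868 mm
δ_BC = 76800·815/(434.6·198000) = 0.7274 mm
δ_CD = 57200·661/(798·198000) = 0.2393 mm
δ_DE = 30100·803/(850.1·198000) = 0.1436 mm
δ = Σδ_i = 1.179 mm.

1.18 mm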